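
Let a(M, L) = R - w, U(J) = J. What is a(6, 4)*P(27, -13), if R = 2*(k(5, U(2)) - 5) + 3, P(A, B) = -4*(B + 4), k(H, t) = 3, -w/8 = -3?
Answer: -900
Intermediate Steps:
w = 24 (w = -8*(-3) = 24)
P(A, B) = -16 - 4*B (P(A, B) = -4*(4 + B) = -16 - 4*B)
R = -1 (R = 2*(3 - 5) + 3 = 2*(-2) + 3 = -4 + 3 = -1)
a(M, L) = -25 (a(M, L) = -1 - 1*24 = -1 - 24 = -25)
a(6, 4)*P(27, -13) = -25*(-16 - 4*(-13)) = -25*(-16 + 52) = -25*36 = -900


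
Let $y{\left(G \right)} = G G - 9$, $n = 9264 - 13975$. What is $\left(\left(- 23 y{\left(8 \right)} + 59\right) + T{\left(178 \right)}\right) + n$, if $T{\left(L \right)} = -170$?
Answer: $-6087$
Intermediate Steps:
$n = -4711$
$y{\left(G \right)} = -9 + G^{2}$ ($y{\left(G \right)} = G^{2} - 9 = -9 + G^{2}$)
$\left(\left(- 23 y{\left(8 \right)} + 59\right) + T{\left(178 \right)}\right) + n = \left(\left(- 23 \left(-9 + 8^{2}\right) + 59\right) - 170\right) - 4711 = \left(\left(- 23 \left(-9 + 64\right) + 59\right) - 170\right) - 4711 = \left(\left(\left(-23\right) 55 + 59\right) - 170\right) - 4711 = \left(\left(-1265 + 59\right) - 170\right) - 4711 = \left(-1206 - 170\right) - 4711 = -1376 - 4711 = -6087$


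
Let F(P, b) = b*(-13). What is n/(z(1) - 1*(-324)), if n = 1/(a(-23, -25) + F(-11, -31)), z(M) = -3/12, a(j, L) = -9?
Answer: 2/255115 ≈ 7.8396e-6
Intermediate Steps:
F(P, b) = -13*b
z(M) = -¼ (z(M) = -3*1/12 = -¼)
n = 1/394 (n = 1/(-9 - 13*(-31)) = 1/(-9 + 403) = 1/394 ≈ 0.0025381)
n/(z(1) - 1*(-324)) = 1/(394*(-¼ - 1*(-324))) = 1/(394*(-¼ + 324)) = 1/(394*(1295/4)) = (1/394)*(4/1295) = 2/255115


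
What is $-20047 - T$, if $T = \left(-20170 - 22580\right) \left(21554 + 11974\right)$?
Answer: $1433301953$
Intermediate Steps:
$T = -1433322000$ ($T = \left(-42750\right) 33528 = -1433322000$)
$-20047 - T = -20047 - -1433322000 = -20047 + 1433322000 = 1433301953$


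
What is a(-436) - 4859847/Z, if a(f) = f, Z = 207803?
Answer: -95461955/207803 ≈ -459.39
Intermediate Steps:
a(-436) - 4859847/Z = -436 - 4859847/207803 = -95461955/207803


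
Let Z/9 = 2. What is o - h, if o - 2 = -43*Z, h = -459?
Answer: -313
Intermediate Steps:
Z = 18 (Z = 9*2 = 18)
o = -772 (o = 2 - 43*18 = 2 - 774 = -772)
o - h = -772 - 1*(-459) = -772 + 459 = -313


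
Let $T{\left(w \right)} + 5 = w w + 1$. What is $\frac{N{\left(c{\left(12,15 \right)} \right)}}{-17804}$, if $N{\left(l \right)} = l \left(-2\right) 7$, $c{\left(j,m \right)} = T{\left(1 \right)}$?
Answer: $- \frac{21}{8902} \approx -0.002359$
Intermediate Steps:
$T{\left(w \right)} = -4 + w^{2}$ ($T{\left(w \right)} = -5 + \left(w w + 1\right) = -5 + \left(w^{2} + 1\right) = -5 + \left(1 + w^{2}\right) = -4 + w^{2}$)
$c{\left(j,m \right)} = -3$ ($c{\left(j,m \right)} = -4 + 1^{2} = -4 + 1 = -3$)
$N{\left(l \right)} = - 14 l$ ($N{\left(l \right)} = - 2 l 7 = - 14 l$)
$\frac{N{\left(c{\left(12,15 \right)} \right)}}{-17804} = \frac{\left(-14\right) \left(-3\right)}{-17804} = 42 \left(- \frac{1}{17804}\right) = - \frac{21}{8902}$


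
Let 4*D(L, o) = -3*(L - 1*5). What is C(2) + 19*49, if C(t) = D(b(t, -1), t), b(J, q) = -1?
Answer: 1871/2 ≈ 935.50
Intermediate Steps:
D(L, o) = 15/4 - 3*L/4 (D(L, o) = (-3*(L - 1*5))/4 = (-3*(L - 5))/4 = (-3*(-5 + L))/4 = (15 - 3*L)/4 = 15/4 - 3*L/4)
C(t) = 9/2 (C(t) = 15/4 - ¾*(-1) = 15/4 + ¾ = 9/2)
C(2) + 19*49 = 9/2 + 19*49 = 9/2 + 931 = 1871/2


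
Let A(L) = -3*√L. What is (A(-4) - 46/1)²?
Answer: 2080 + 552*I ≈ 2080.0 + 552.0*I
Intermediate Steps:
(A(-4) - 46/1)² = (-6*I - 46/1)² = (-6*I - 46*1)² = (-6*I - 46)² = (-46 - 6*I)²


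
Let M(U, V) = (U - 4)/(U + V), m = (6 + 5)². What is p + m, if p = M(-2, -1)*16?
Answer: 153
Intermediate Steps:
m = 121 (m = 11² = 121)
M(U, V) = (-4 + U)/(U + V)
p = 32 (p = ((-4 - 2)/(-2 - 1))*16 = (-6/(-3))*16 = -⅓*(-6)*16 = 2*16 = 32)
p + m = 32 + 121 = 153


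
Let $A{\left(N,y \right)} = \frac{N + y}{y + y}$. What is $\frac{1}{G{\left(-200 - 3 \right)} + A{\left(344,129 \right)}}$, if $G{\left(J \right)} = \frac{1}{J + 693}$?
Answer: $\frac{735}{1349} \approx 0.54485$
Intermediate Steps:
$G{\left(J \right)} = \frac{1}{693 + J}$
$A{\left(N,y \right)} = \frac{N + y}{2 y}$
$\frac{1}{G{\left(-200 - 3 \right)} + A{\left(344,129 \right)}} = \frac{1}{\frac{1}{693 - 203} + \frac{344 + 129}{2 \cdot 129}} = \frac{1}{\frac{1}{693 - 203} + \frac{1}{2} \cdot \frac{1}{129} \cdot 473} = \frac{1}{\frac{1}{693 - 203} + \frac{11}{6}} = \frac{1}{\frac{1}{490} + \frac{11}{6}} = \frac{1}{\frac{1349}{735}} = \frac{735}{1349}$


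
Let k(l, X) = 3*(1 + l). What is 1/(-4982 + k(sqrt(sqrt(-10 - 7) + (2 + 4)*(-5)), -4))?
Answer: -1/(4979 - 3*sqrt(-30 + I*sqrt(17))) ≈ -0.00020089 - 6.6467e-7*I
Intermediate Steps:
k(l, X) = 3 + 3*l
1/(-4982 + k(sqrt(sqrt(-10 - 7) + (2 + 4)*(-5)), -4)) = 1/(-4982 + (3 + 3*sqrt(sqrt(-10 - 7) + (2 + 4)*(-5)))) = 1/(-4982 + (3 + 3*sqrt(sqrt(-17) + 6*(-5)))) = 1/(-4982 + (3 + 3*sqrt(I*sqrt(17) - 30))) = 1/(-4982 + (3 + 3*sqrt(-30 + I*sqrt(17)))) = 1/(-4979 + 3*sqrt(-30 + I*sqrt(17)))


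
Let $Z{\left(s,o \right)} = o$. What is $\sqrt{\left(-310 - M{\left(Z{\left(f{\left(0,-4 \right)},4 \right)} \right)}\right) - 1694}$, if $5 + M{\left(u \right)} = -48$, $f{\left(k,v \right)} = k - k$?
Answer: $i \sqrt{1951} \approx 44.17 i$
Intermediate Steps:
$f{\left(k,v \right)} = 0$
$M{\left(u \right)} = -53$ ($M{\left(u \right)} = -5 - 48 = -53$)
$\sqrt{\left(-310 - M{\left(Z{\left(f{\left(0,-4 \right)},4 \right)} \right)}\right) - 1694} = \sqrt{\left(-310 - -53\right) - 1694} = \sqrt{\left(-310 + 53\right) - 1694} = \sqrt{-257 - 1694} = \sqrt{-1951} = i \sqrt{1951}$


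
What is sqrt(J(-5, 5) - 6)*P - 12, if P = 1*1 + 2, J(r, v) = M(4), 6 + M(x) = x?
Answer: -12 + 6*I*sqrt(2) ≈ -12.0 + 8.4853*I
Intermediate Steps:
M(x) = -6 + x
J(r, v) = -2 (J(r, v) = -6 + 4 = -2)
P = 3 (P = 1 + 2 = 3)
sqrt(J(-5, 5) - 6)*P - 12 = sqrt(-2 - 6)*3 - 12 = sqrt(-8)*3 - 12 = (2*I*sqrt(2))*3 - 12 = 6*I*sqrt(2) - 12 = -12 + 6*I*sqrt(2)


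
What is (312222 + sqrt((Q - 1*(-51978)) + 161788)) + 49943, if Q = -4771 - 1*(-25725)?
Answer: 362165 + 12*sqrt(1630) ≈ 3.6265e+5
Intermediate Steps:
Q = 20954 (Q = -4771 + 25725 = 20954)
(312222 + sqrt((Q - 1*(-51978)) + 161788)) + 49943 = (312222 + sqrt((20954 - 1*(-51978)) + 161788)) + 49943 = (312222 + sqrt((20954 + 51978) + 161788)) + 49943 = (312222 + sqrt(72932 + 161788)) + 49943 = (312222 + sqrt(234720)) + 49943 = (312222 + 12*sqrt(1630)) + 49943 = 362165 + 12*sqrt(1630)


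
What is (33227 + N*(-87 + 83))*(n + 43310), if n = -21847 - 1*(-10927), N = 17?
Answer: 1074020010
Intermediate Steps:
n = -10920 (n = -21847 + 10927 = -10920)
(33227 + N*(-87 + 83))*(n + 43310) = (33227 + 17*(-87 + 83))*(-10920 + 43310) = (33227 + 17*(-4))*32390 = (33227 - 68)*32390 = 33159*32390 = 1074020010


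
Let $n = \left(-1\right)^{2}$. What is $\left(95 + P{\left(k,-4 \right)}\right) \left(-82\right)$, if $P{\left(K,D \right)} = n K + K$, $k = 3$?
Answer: $-8282$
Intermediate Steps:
$n = 1$
$P{\left(K,D \right)} = 2 K$ ($P{\left(K,D \right)} = 1 K + K = K + K = 2 K$)
$\left(95 + P{\left(k,-4 \right)}\right) \left(-82\right) = \left(95 + 2 \cdot 3\right) \left(-82\right) = \left(95 + 6\right) \left(-82\right) = 101 \left(-82\right) = -8282$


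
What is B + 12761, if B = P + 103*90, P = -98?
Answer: 21933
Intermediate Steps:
B = 9172 (B = -98 + 103*90 = -98 + 9270 = 9172)
B + 12761 = 9172 + 12761 = 21933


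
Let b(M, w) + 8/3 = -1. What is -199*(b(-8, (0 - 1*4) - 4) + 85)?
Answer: -48556/3 ≈ -16185.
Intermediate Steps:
b(M, w) = -11/3 (b(M, w) = -8/3 - 1 = -11/3)
-199*(b(-8, (0 - 1*4) - 4) + 85) = -199*(-11/3 + 85) = -199*244/3 = -48556/3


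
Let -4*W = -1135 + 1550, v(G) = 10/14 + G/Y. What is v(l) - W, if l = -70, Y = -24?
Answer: 2255/21 ≈ 107.38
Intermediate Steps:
v(G) = 5/7 - G/24 (v(G) = 10/14 + G/(-24) = 10*(1/14) + G*(-1/24) = 5/7 - G/24)
W = -415/4 (W = -(-1135 + 1550)/4 = -¼*415 = -415/4 ≈ -103.75)
v(l) - W = (5/7 - 1/24*(-70)) - 1*(-415/4) = (5/7 + 35/12) + 415/4 = 305/84 + 415/4 = 2255/21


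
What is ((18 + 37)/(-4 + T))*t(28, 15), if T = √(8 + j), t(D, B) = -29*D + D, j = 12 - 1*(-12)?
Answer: -10780 - 10780*√2 ≈ -26025.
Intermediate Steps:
j = 24 (j = 12 + 12 = 24)
t(D, B) = -28*D
T = 4*√2 (T = √(8 + 24) = √32 = 4*√2 ≈ 5.6569)
((18 + 37)/(-4 + T))*t(28, 15) = ((18 + 37)/(-4 + 4*√2))*(-28*28) = (55/(-4 + 4*√2))*(-784) = -43120/(-4 + 4*√2)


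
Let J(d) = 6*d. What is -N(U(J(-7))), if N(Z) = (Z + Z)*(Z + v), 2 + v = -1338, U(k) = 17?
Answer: 44982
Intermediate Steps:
v = -1340 (v = -2 - 1338 = -1340)
N(Z) = 2*Z*(-1340 + Z) (N(Z) = (Z + Z)*(Z - 1340) = (2*Z)*(-1340 + Z) = 2*Z*(-1340 + Z))
-N(U(J(-7))) = -2*17*(-1340 + 17) = -2*17*(-1323) = -1*(-44982) = 44982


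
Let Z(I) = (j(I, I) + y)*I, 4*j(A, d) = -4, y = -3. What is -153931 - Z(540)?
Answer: -151771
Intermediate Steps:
j(A, d) = -1 (j(A, d) = (¼)*(-4) = -1)
Z(I) = -4*I (Z(I) = (-1 - 3)*I = -4*I)
-153931 - Z(540) = -153931 - (-4)*540 = -153931 - 1*(-2160) = -153931 + 2160 = -151771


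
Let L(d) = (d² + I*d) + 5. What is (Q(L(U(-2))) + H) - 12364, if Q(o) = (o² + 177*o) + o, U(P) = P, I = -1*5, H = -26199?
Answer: -34820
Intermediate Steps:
I = -5
L(d) = 5 + d² - 5*d (L(d) = (d² - 5*d) + 5 = 5 + d² - 5*d)
Q(o) = o² + 178*o
(Q(L(U(-2))) + H) - 12364 = ((5 + (-2)² - 5*(-2))*(178 + (5 + (-2)² - 5*(-2))) - 26199) - 12364 = ((5 + 4 + 10)*(178 + (5 + 4 + 10)) - 26199) - 12364 = (19*(178 + 19) - 26199) - 12364 = (19*197 - 26199) - 12364 = (3743 - 26199) - 12364 = -22456 - 12364 = -34820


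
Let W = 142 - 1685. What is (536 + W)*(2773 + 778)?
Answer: -3575857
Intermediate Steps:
W = -1543
(536 + W)*(2773 + 778) = (536 - 1543)*(2773 + 778) = -1007*3551 = -3575857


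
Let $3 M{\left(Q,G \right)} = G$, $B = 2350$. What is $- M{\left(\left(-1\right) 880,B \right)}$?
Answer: $- \frac{2350}{3} \approx -783.33$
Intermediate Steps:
$M{\left(Q,G \right)} = \frac{G}{3}$
$- M{\left(\left(-1\right) 880,B \right)} = - \frac{2350}{3}$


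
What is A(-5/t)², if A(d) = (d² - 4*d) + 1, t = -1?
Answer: 36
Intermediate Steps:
A(d) = 1 + d² - 4*d
A(-5/t)² = (1 + (-5/(-1))² - (-20)/(-1))² = (1 + (-5*(-1))² - (-20)*(-1))² = (1 + 5² - 4*5)² = (1 + 25 - 20)² = 6² = 36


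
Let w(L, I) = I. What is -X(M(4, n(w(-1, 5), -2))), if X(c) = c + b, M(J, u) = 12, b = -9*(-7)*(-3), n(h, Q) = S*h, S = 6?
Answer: 177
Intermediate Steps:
n(h, Q) = 6*h
b = -189 (b = 63*(-3) = -189)
X(c) = -189 + c (X(c) = c - 189 = -189 + c)
-X(M(4, n(w(-1, 5), -2))) = -(-189 + 12) = -1*(-177) = 177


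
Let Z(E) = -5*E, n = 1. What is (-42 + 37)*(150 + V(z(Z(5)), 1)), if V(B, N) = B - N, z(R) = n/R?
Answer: -3724/5 ≈ -744.80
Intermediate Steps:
z(R) = 1/R
(-42 + 37)*(150 + V(z(Z(5)), 1)) = (-42 + 37)*(150 + (1/(-5*5) - 1*1)) = -5*(150 + (1/(-25) - 1)) = -5*(150 + (-1/25 - 1)) = -5*(150 - 26/25) = -5*3724/25 = -3724/5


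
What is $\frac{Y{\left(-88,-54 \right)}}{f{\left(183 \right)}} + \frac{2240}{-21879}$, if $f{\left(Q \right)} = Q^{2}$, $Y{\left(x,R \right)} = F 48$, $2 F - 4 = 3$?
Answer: $- \frac{7926632}{81411759} \approx -0.097365$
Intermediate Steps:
$F = \frac{7}{2}$ ($F = 2 + \frac{1}{2} \cdot 3 = 2 + \frac{3}{2} = \frac{7}{2} \approx 3.5$)
$Y{\left(x,R \right)} = 168$ ($Y{\left(x,R \right)} = \frac{7}{2} \cdot 48 = 168$)
$\frac{Y{\left(-88,-54 \right)}}{f{\left(183 \right)}} + \frac{2240}{-21879} = \frac{168}{183^{2}} + \frac{2240}{-21879} = \frac{168}{33489} + 2240 \left(- \frac{1}{21879}\right) = 168 \cdot \frac{1}{33489} - \frac{2240}{21879} = \frac{56}{11163} - \frac{2240}{21879} = - \frac{7926632}{81411759}$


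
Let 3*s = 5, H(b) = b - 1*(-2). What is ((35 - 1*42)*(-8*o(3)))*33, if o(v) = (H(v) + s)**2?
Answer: 246400/3 ≈ 82133.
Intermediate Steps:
H(b) = 2 + b (H(b) = b + 2 = 2 + b)
s = 5/3 (s = (1/3)*5 = 5/3 ≈ 1.6667)
o(v) = (11/3 + v)**2 (o(v) = ((2 + v) + 5/3)**2 = (11/3 + v)**2)
((35 - 1*42)*(-8*o(3)))*33 = ((35 - 1*42)*(-8*(11 + 3*3)**2/9))*33 = ((35 - 42)*(-8*(11 + 9)**2/9))*33 = -(-56)*(1/9)*20**2*33 = -(-56)*(1/9)*400*33 = -(-56)*400/9*33 = -7*(-3200/9)*33 = (22400/9)*33 = 246400/3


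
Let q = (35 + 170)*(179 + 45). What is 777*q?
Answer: 35679840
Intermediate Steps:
q = 45920 (q = 205*224 = 45920)
777*q = 777*45920 = 35679840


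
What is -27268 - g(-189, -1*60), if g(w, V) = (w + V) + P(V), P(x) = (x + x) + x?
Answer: -26839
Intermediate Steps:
P(x) = 3*x (P(x) = 2*x + x = 3*x)
g(w, V) = w + 4*V (g(w, V) = (w + V) + 3*V = (V + w) + 3*V = w + 4*V)
-27268 - g(-189, -1*60) = -27268 - (-189 + 4*(-1*60)) = -27268 - (-189 + 4*(-60)) = -27268 - (-189 - 240) = -27268 - 1*(-429) = -27268 + 429 = -26839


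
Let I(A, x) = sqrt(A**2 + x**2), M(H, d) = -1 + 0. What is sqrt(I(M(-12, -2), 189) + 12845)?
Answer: sqrt(12845 + sqrt(35722)) ≈ 114.17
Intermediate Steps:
M(H, d) = -1
sqrt(I(M(-12, -2), 189) + 12845) = sqrt(sqrt((-1)**2 + 189**2) + 12845) = sqrt(sqrt(1 + 35721) + 12845) = sqrt(sqrt(35722) + 12845) = sqrt(12845 + sqrt(35722))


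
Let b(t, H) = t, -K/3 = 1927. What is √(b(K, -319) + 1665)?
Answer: 14*I*√21 ≈ 64.156*I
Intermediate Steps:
K = -5781 (K = -3*1927 = -5781)
√(b(K, -319) + 1665) = √(-5781 + 1665) = √(-4116) = 14*I*√21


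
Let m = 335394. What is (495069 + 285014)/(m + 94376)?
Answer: 780083/429770 ≈ 1.8151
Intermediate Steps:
(495069 + 285014)/(m + 94376) = (495069 + 285014)/(335394 + 94376) = 780083/429770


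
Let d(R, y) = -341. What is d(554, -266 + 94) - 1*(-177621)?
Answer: 177280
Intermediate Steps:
d(554, -266 + 94) - 1*(-177621) = -341 - 1*(-177621) = -341 + 177621 = 177280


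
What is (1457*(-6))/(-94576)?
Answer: 4371/47288 ≈ 0.092434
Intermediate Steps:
(1457*(-6))/(-94576) = -8742*(-1/94576) = 4371/47288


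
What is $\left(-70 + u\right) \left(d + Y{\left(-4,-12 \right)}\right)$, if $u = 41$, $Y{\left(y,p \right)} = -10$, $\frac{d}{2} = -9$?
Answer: $812$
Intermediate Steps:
$d = -18$ ($d = 2 \left(-9\right) = -18$)
$\left(-70 + u\right) \left(d + Y{\left(-4,-12 \right)}\right) = \left(-70 + 41\right) \left(-18 - 10\right) = \left(-29\right) \left(-28\right) = 812$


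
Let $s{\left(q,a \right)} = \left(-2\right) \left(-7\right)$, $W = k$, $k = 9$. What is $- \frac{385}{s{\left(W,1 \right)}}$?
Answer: $- \frac{55}{2} \approx -27.5$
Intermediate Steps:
$W = 9$
$s{\left(q,a \right)} = 14$
$- \frac{385}{s{\left(W,1 \right)}} = - \frac{385}{14} = \left(-385\right) \frac{1}{14} = - \frac{55}{2}$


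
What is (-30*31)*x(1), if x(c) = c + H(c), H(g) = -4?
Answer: 2790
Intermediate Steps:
x(c) = -4 + c (x(c) = c - 4 = -4 + c)
(-30*31)*x(1) = (-30*31)*(-4 + 1) = -930*(-3) = 2790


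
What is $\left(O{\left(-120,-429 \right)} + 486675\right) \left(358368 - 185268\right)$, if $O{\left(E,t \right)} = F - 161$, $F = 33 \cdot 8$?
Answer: $84261271800$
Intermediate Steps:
$F = 264$
$O{\left(E,t \right)} = 103$ ($O{\left(E,t \right)} = 264 - 161 = 103$)
$\left(O{\left(-120,-429 \right)} + 486675\right) \left(358368 - 185268\right) = \left(103 + 486675\right) \left(358368 - 185268\right) = 486778 \cdot 173100 = 84261271800$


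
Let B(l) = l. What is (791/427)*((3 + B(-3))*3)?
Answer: 0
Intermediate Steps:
(791/427)*((3 + B(-3))*3) = (791/427)*((3 - 3)*3) = (791*(1/427))*(0*3) = (113/61)*0 = 0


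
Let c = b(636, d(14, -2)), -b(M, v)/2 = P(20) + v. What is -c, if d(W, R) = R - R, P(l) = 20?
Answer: 40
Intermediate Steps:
d(W, R) = 0
b(M, v) = -40 - 2*v (b(M, v) = -2*(20 + v) = -40 - 2*v)
c = -40 (c = -40 - 2*0 = -40 + 0 = -40)
-c = -1*(-40) = 40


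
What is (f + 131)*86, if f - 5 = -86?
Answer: 4300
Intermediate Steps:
f = -81 (f = 5 - 86 = -81)
(f + 131)*86 = (-81 + 131)*86 = 50*86 = 4300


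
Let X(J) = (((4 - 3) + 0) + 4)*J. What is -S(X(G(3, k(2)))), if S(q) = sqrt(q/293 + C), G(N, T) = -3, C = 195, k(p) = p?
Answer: -4*sqrt(1046010)/293 ≈ -13.962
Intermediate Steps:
X(J) = 5*J (X(J) = ((1 + 0) + 4)*J = (1 + 4)*J = 5*J)
S(q) = sqrt(195 + q/293) (S(q) = sqrt(q/293 + 195) = sqrt(195 + q/293))
-S(X(G(3, k(2)))) = -sqrt(16740555 + 293*(5*(-3)))/293 = -sqrt(16740555 + 293*(-15))/293 = -sqrt(16740555 - 4395)/293 = -sqrt(16736160)/293 = -4*sqrt(1046010)/293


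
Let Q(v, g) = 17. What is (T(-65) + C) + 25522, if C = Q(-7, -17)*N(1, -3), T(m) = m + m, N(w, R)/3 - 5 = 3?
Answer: 25800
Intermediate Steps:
N(w, R) = 24 (N(w, R) = 15 + 3*3 = 15 + 9 = 24)
T(m) = 2*m
C = 408 (C = 17*24 = 408)
(T(-65) + C) + 25522 = (2*(-65) + 408) + 25522 = (-130 + 408) + 25522 = 278 + 25522 = 25800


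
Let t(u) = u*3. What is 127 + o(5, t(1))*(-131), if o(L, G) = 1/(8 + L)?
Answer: 1520/13 ≈ 116.92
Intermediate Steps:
t(u) = 3*u
127 + o(5, t(1))*(-131) = 127 - 131/(8 + 5) = 127 - 131/13 = 1520/13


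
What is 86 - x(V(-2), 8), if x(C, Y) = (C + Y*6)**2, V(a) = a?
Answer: -2030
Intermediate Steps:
x(C, Y) = (C + 6*Y)**2
86 - x(V(-2), 8) = 86 - (-2 + 6*8)**2 = 86 - (-2 + 48)**2 = 86 - 1*46**2 = 86 - 1*2116 = 86 - 2116 = -2030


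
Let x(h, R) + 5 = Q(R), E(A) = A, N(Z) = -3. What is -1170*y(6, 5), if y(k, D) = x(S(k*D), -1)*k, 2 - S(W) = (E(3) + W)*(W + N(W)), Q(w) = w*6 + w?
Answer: 84240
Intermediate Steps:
Q(w) = 7*w (Q(w) = 6*w + w = 7*w)
S(W) = 2 - (-3 + W)*(3 + W) (S(W) = 2 - (3 + W)*(W - 3) = 2 - (3 + W)*(-3 + W) = 2 - (-3 + W)*(3 + W))
x(h, R) = -5 + 7*R
y(k, D) = -12*k (y(k, D) = (-5 + 7*(-1))*k = (-5 - 7)*k = -12*k)
-1170*y(6, 5) = -(-14040)*6 = -1170*(-72) = 84240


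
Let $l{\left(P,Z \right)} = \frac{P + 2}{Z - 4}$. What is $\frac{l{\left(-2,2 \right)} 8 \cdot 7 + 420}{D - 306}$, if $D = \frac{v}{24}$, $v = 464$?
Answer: $- \frac{63}{43} \approx -1.4651$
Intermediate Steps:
$D = \frac{58}{3}$ ($D = \frac{464}{24} = 464 \cdot \frac{1}{24} = \frac{58}{3} \approx 19.333$)
$l{\left(P,Z \right)} = \frac{2 + P}{-4 + Z}$
$\frac{l{\left(-2,2 \right)} 8 \cdot 7 + 420}{D - 306} = \frac{\frac{2 - 2}{-4 + 2} \cdot 8 \cdot 7 + 420}{\frac{58}{3} - 306} = \frac{\frac{1}{-2} \cdot 0 \cdot 8 \cdot 7 + 420}{- \frac{860}{3}} = \left(\left(- \frac{1}{2}\right) 0 \cdot 8 \cdot 7 + 420\right) \left(- \frac{3}{860}\right) = \left(0 \cdot 8 \cdot 7 + 420\right) \left(- \frac{3}{860}\right) = \left(0 \cdot 7 + 420\right) \left(- \frac{3}{860}\right) = \left(0 + 420\right) \left(- \frac{3}{860}\right) = 420 \left(- \frac{3}{860}\right) = - \frac{63}{43}$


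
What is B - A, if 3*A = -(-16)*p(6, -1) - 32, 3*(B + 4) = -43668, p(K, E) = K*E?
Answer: -43552/3 ≈ -14517.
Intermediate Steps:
p(K, E) = E*K
B = -14560 (B = -4 + (1/3)*(-43668) = -4 - 14556 = -14560)
A = -128/3 (A = (-(-16)*(-1*6) - 32)/3 = (-(-16)*(-6) - 32)/3 = (-4*24 - 32)/3 = (-96 - 32)/3 = (1/3)*(-128) = -128/3 ≈ -42.667)
B - A = -14560 - 1*(-128/3) = -14560 + 128/3 = -43552/3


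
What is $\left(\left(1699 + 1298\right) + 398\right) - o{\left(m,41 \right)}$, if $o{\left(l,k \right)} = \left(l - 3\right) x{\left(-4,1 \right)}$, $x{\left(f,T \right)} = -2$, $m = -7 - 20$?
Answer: $3335$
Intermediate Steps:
$m = -27$
$o{\left(l,k \right)} = 6 - 2 l$ ($o{\left(l,k \right)} = \left(l - 3\right) \left(-2\right) = \left(-3 + l\right) \left(-2\right) = 6 - 2 l$)
$\left(\left(1699 + 1298\right) + 398\right) - o{\left(m,41 \right)} = \left(\left(1699 + 1298\right) + 398\right) - \left(6 - -54\right) = \left(2997 + 398\right) - \left(6 + 54\right) = 3395 - 60 = 3335$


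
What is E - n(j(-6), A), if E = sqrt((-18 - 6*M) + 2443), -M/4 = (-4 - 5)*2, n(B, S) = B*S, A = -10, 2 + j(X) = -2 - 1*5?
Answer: -90 + sqrt(1993) ≈ -45.357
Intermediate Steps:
j(X) = -9 (j(X) = -2 + (-2 - 1*5) = -2 + (-2 - 5) = -2 - 7 = -9)
M = 72 (M = -4*(-4 - 5)*2 = -(-36)*2 = -4*(-18) = 72)
E = sqrt(1993) (E = sqrt((-18 - 6*72) + 2443) = sqrt((-18 - 432) + 2443) = sqrt(-450 + 2443) = sqrt(1993) ≈ 44.643)
E - n(j(-6), A) = sqrt(1993) - (-9)*(-10) = sqrt(1993) - 1*90 = sqrt(1993) - 90 = -90 + sqrt(1993)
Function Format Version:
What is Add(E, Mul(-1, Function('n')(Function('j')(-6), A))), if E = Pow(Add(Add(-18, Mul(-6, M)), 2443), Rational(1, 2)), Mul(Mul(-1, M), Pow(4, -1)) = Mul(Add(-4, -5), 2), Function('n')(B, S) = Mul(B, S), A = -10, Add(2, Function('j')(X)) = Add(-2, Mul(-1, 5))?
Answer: Add(-90, Pow(1993, Rational(1, 2))) ≈ -45.357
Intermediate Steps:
Function('j')(X) = -9 (Function('j')(X) = Add(-2, Add(-2, Mul(-1, 5))) = Add(-2, Add(-2, -5)) = Add(-2, -7) = -9)
M = 72 (M = Mul(-4, Mul(Add(-4, -5), 2)) = Mul(-4, Mul(-9, 2)) = Mul(-4, -18) = 72)
E = Pow(1993, Rational(1, 2)) (E = Pow(Add(Add(-18, Mul(-6, 72)), 2443), Rational(1, 2)) = Pow(Add(Add(-18, -432), 2443), Rational(1, 2)) = Pow(Add(-450, 2443), Rational(1, 2)) = Pow(1993, Rational(1, 2)) ≈ 44.643)
Add(E, Mul(-1, Function('n')(Function('j')(-6), A))) = Add(Pow(1993, Rational(1, 2)), Mul(-1, Mul(-9, -10))) = Add(Pow(1993, Rational(1, 2)), Mul(-1, 90)) = Add(Pow(1993, Rational(1, 2)), -90) = Add(-90, Pow(1993, Rational(1, 2)))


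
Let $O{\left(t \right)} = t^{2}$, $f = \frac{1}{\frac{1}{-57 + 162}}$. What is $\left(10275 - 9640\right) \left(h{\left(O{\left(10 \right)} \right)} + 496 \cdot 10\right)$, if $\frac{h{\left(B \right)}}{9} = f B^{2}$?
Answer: $6003899600$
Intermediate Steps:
$f = 105$ ($f = \frac{1}{\frac{1}{105}} = 105$)
$h{\left(B \right)} = 945 B^{2}$ ($h{\left(B \right)} = 9 \cdot 105 B^{2} = 945 B^{2}$)
$\left(10275 - 9640\right) \left(h{\left(O{\left(10 \right)} \right)} + 496 \cdot 10\right) = \left(10275 - 9640\right) \left(945 \left(10^{2}\right)^{2} + 496 \cdot 10\right) = 635 \left(945 \cdot 100^{2} + 4960\right) = 635 \left(945 \cdot 10000 + 4960\right) = 635 \left(9450000 + 4960\right) = 635 \cdot 9454960 = 6003899600$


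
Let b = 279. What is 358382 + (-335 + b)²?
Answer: 361518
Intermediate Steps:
358382 + (-335 + b)² = 358382 + (-335 + 279)² = 358382 + (-56)² = 358382 + 3136 = 361518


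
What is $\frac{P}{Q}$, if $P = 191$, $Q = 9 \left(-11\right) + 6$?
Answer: $- \frac{191}{93} \approx -2.0538$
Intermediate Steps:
$Q = -93$ ($Q = -99 + 6 = -93$)
$\frac{P}{Q} = \frac{191}{-93} = 191 \left(- \frac{1}{93}\right) = - \frac{191}{93}$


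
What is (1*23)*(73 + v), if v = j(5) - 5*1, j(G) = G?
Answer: 1679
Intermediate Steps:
v = 0 (v = 5 - 5*1 = 5 - 5 = 0)
(1*23)*(73 + v) = (1*23)*(73 + 0) = 23*73 = 1679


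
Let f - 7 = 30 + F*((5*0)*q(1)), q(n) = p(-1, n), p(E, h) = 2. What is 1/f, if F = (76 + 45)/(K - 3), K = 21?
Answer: 1/37 ≈ 0.027027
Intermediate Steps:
q(n) = 2
F = 121/18 (F = (76 + 45)/(21 - 3) = 121/18 ≈ 6.7222)
f = 37 (f = 7 + (30 + 121*((5*0)*2)/18) = 7 + (30 + 121*(0*2)/18) = 7 + (30 + (121/18)*0) = 7 + (30 + 0) = 7 + 30 = 37)
1/f = 1/37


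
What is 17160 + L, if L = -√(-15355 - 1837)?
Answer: 17160 - 2*I*√4298 ≈ 17160.0 - 131.12*I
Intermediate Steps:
L = -2*I*√4298 (L = -√(-17192) = -2*I*√4298 ≈ -131.12*I)
17160 + L = 17160 - 2*I*√4298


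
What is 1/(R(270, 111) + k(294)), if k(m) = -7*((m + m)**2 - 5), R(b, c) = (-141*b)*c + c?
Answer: -1/6645832 ≈ -1.5047e-7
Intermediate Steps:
R(b, c) = c - 141*b*c (R(b, c) = -141*b*c + c = c - 141*b*c)
k(m) = 35 - 28*m**2 (k(m) = -7*((2*m)**2 - 5) = -7*(4*m**2 - 5) = -7*(-5 + 4*m**2) = 35 - 28*m**2)
1/(R(270, 111) + k(294)) = 1/(111*(1 - 141*270) + (35 - 28*294**2)) = 1/(111*(1 - 38070) + (35 - 28*86436)) = 1/(111*(-38069) + (35 - 2420208)) = 1/(-4225659 - 2420173) = 1/(-6645832) = -1/6645832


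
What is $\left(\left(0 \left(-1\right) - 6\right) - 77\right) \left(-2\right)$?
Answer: $166$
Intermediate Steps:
$\left(\left(0 \left(-1\right) - 6\right) - 77\right) \left(-2\right) = \left(\left(0 - 6\right) - 77\right) \left(-2\right) = \left(-6 - 77\right) \left(-2\right) = \left(-83\right) \left(-2\right) = 166$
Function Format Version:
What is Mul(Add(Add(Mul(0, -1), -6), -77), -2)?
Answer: 166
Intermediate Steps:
Mul(Add(Add(Mul(0, -1), -6), -77), -2) = Mul(Add(Add(0, -6), -77), -2) = Mul(Add(-6, -77), -2) = Mul(-83, -2) = 166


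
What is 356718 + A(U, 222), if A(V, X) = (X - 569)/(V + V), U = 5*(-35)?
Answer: 124851647/350 ≈ 3.5672e+5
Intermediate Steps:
U = -175
A(V, X) = (-569 + X)/(2*V) (A(V, X) = (-569 + X)/((2*V)) = (-569 + X)*(1/(2*V)) = (-569 + X)/(2*V))
356718 + A(U, 222) = 356718 + (½)*(-569 + 222)/(-175) = 356718 + (½)*(-1/175)*(-347) = 356718 + 347/350 = 124851647/350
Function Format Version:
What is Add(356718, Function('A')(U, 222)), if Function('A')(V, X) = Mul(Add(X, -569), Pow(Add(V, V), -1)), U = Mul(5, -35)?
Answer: Rational(124851647, 350) ≈ 3.5672e+5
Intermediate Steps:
U = -175
Function('A')(V, X) = Mul(Rational(1, 2), Pow(V, -1), Add(-569, X)) (Function('A')(V, X) = Mul(Add(-569, X), Pow(Mul(2, V), -1)) = Mul(Add(-569, X), Mul(Rational(1, 2), Pow(V, -1))) = Mul(Rational(1, 2), Pow(V, -1), Add(-569, X)))
Add(356718, Function('A')(U, 222)) = Add(356718, Mul(Rational(1, 2), Pow(-175, -1), Add(-569, 222))) = Add(356718, Mul(Rational(1, 2), Rational(-1, 175), -347)) = Add(356718, Rational(347, 350)) = Rational(124851647, 350)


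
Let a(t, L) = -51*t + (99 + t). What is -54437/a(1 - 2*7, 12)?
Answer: -54437/749 ≈ -72.680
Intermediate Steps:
a(t, L) = 99 - 50*t
-54437/a(1 - 2*7, 12) = -54437/(99 - 50*(1 - 2*7)) = -54437/(99 - 50*(1 - 14)) = -54437/(99 - 50*(-13)) = -54437/(99 + 650) = -54437/749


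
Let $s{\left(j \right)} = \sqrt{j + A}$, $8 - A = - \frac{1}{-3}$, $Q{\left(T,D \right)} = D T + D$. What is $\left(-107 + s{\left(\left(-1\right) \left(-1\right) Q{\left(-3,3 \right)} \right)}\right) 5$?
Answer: $-535 + \frac{5 \sqrt{15}}{3} \approx -528.54$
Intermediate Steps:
$Q{\left(T,D \right)} = D + D T$
$A = \frac{23}{3}$ ($A = 8 - - \frac{1}{-3} = 8 - - \frac{1 \left(-1\right)}{3} = 8 - \left(-1\right) \left(- \frac{1}{3}\right) = 8 - \frac{1}{3} = \frac{23}{3} \approx 7.6667$)
$s{\left(j \right)} = \sqrt{\frac{23}{3} + j}$ ($s{\left(j \right)} = \sqrt{j + \frac{23}{3}} = \sqrt{\frac{23}{3} + j}$)
$\left(-107 + s{\left(\left(-1\right) \left(-1\right) Q{\left(-3,3 \right)} \right)}\right) 5 = \left(-107 + \frac{\sqrt{69 + 9 \left(-1\right) \left(-1\right) 3 \left(1 - 3\right)}}{3}\right) 5 = \left(-107 + \frac{\sqrt{69 + 9 \cdot 1 \cdot 3 \left(-2\right)}}{3}\right) 5 = \left(-107 + \frac{\sqrt{69 + 9 \cdot 1 \left(-6\right)}}{3}\right) 5 = \left(-107 + \frac{\sqrt{69 + 9 \left(-6\right)}}{3}\right) 5 = \left(-107 + \frac{\sqrt{69 - 54}}{3}\right) 5 = \left(-107 + \frac{\sqrt{15}}{3}\right) 5 = -535 + \frac{5 \sqrt{15}}{3}$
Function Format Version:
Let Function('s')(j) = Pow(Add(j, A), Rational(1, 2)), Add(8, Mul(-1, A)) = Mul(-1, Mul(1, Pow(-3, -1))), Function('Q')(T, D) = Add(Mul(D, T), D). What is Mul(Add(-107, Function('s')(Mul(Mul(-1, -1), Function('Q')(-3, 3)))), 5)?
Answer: Add(-535, Mul(Rational(5, 3), Pow(15, Rational(1, 2)))) ≈ -528.54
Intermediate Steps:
Function('Q')(T, D) = Add(D, Mul(D, T))
A = Rational(23, 3) (A = Add(8, Mul(-1, Mul(-1, Mul(1, Pow(-3, -1))))) = Add(8, Mul(-1, Mul(-1, Mul(1, Rational(-1, 3))))) = Add(8, Mul(-1, Mul(-1, Rational(-1, 3)))) = Add(8, Mul(-1, Rational(1, 3))) = Add(8, Rational(-1, 3)) = Rational(23, 3) ≈ 7.6667)
Function('s')(j) = Pow(Add(Rational(23, 3), j), Rational(1, 2)) (Function('s')(j) = Pow(Add(j, Rational(23, 3)), Rational(1, 2)) = Pow(Add(Rational(23, 3), j), Rational(1, 2)))
Mul(Add(-107, Function('s')(Mul(Mul(-1, -1), Function('Q')(-3, 3)))), 5) = Mul(Add(-107, Mul(Rational(1, 3), Pow(Add(69, Mul(9, Mul(Mul(-1, -1), Mul(3, Add(1, -3))))), Rational(1, 2)))), 5) = Mul(Add(-107, Mul(Rational(1, 3), Pow(Add(69, Mul(9, Mul(1, Mul(3, -2)))), Rational(1, 2)))), 5) = Mul(Add(-107, Mul(Rational(1, 3), Pow(Add(69, Mul(9, Mul(1, -6))), Rational(1, 2)))), 5) = Mul(Add(-107, Mul(Rational(1, 3), Pow(Add(69, Mul(9, -6)), Rational(1, 2)))), 5) = Mul(Add(-107, Mul(Rational(1, 3), Pow(Add(69, -54), Rational(1, 2)))), 5) = Mul(Add(-107, Mul(Rational(1, 3), Pow(15, Rational(1, 2)))), 5) = Add(-535, Mul(Rational(5, 3), Pow(15, Rational(1, 2))))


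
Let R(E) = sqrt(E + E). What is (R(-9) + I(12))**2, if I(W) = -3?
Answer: 9*(1 - I*sqrt(2))**2 ≈ -9.0 - 25.456*I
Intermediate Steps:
R(E) = sqrt(2)*sqrt(E) (R(E) = sqrt(2*E) = sqrt(2)*sqrt(E))
(R(-9) + I(12))**2 = (sqrt(2)*sqrt(-9) - 3)**2 = (sqrt(2)*(3*I) - 3)**2 = (3*I*sqrt(2) - 3)**2 = (-3 + 3*I*sqrt(2))**2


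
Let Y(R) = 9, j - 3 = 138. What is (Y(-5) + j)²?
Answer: 22500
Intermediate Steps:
j = 141 (j = 3 + 138 = 141)
(Y(-5) + j)² = (9 + 141)² = 150² = 22500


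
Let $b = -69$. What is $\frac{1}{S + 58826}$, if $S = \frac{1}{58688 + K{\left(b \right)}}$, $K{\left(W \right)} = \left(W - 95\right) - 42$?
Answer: $\frac{58482}{3440262133} \approx 1.6999 \cdot 10^{-5}$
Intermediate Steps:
$K{\left(W \right)} = -137 + W$ ($K{\left(W \right)} = \left(-95 + W\right) - 42 = -137 + W$)
$S = \frac{1}{58482}$ ($S = \frac{1}{58688 - 206} = \frac{1}{58482} \approx 1.7099 \cdot 10^{-5}$)
$\frac{1}{S + 58826} = \frac{1}{\frac{1}{58482} + 58826} = \frac{1}{\frac{3440262133}{58482}} = \frac{58482}{3440262133}$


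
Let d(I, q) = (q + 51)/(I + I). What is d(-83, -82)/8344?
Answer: 31/1385104 ≈ 2.2381e-5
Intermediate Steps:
d(I, q) = (51 + q)/(2*I) (d(I, q) = (51 + q)/((2*I)) = (51 + q)*(1/(2*I)) = (51 + q)/(2*I))
d(-83, -82)/8344 = ((1/2)*(51 - 82)/(-83))/8344 = ((1/2)*(-1/83)*(-31))*(1/8344) = (31/166)*(1/8344) = 31/1385104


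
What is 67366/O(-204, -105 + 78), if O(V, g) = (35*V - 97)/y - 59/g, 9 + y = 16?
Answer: -6366087/97493 ≈ -65.298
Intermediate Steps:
y = 7 (y = -9 + 16 = 7)
O(V, g) = -97/7 - 59/g + 5*V (O(V, g) = (35*V - 97)/7 - 59/g = (-97 + 35*V)*(1/7) - 59/g = (-97/7 + 5*V) - 59/g = -97/7 - 59/g + 5*V)
67366/O(-204, -105 + 78) = 67366/(-97/7 - 59/(-105 + 78) + 5*(-204)) = 67366/(-97/7 - 59/(-27) - 1020) = 67366/(-97/7 - 59*(-1/27) - 1020) = 67366/(-97/7 + 59/27 - 1020) = 67366/(-194986/189) = 67366*(-189/194986) = -6366087/97493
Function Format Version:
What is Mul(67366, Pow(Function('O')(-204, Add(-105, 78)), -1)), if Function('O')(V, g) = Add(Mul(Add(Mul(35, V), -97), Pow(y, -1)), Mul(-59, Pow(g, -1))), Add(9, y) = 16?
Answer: Rational(-6366087, 97493) ≈ -65.298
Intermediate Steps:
y = 7 (y = Add(-9, 16) = 7)
Function('O')(V, g) = Add(Rational(-97, 7), Mul(-59, Pow(g, -1)), Mul(5, V)) (Function('O')(V, g) = Add(Mul(Add(Mul(35, V), -97), Pow(7, -1)), Mul(-59, Pow(g, -1))) = Add(Mul(Add(-97, Mul(35, V)), Rational(1, 7)), Mul(-59, Pow(g, -1))) = Add(Add(Rational(-97, 7), Mul(5, V)), Mul(-59, Pow(g, -1))) = Add(Rational(-97, 7), Mul(-59, Pow(g, -1)), Mul(5, V)))
Mul(67366, Pow(Function('O')(-204, Add(-105, 78)), -1)) = Mul(67366, Pow(Add(Rational(-97, 7), Mul(-59, Pow(Add(-105, 78), -1)), Mul(5, -204)), -1)) = Mul(67366, Pow(Add(Rational(-97, 7), Mul(-59, Pow(-27, -1)), -1020), -1)) = Mul(67366, Pow(Add(Rational(-97, 7), Mul(-59, Rational(-1, 27)), -1020), -1)) = Mul(67366, Pow(Add(Rational(-97, 7), Rational(59, 27), -1020), -1)) = Mul(67366, Pow(Rational(-194986, 189), -1)) = Mul(67366, Rational(-189, 194986)) = Rational(-6366087, 97493)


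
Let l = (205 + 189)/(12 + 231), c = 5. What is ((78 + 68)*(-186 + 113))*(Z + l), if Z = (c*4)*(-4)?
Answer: 202992268/243 ≈ 8.3536e+5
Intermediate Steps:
Z = -80 (Z = (5*4)*(-4) = 20*(-4) = -80)
l = 394/243 ≈ 1.6214
((78 + 68)*(-186 + 113))*(Z + l) = ((78 + 68)*(-186 + 113))*(-80 + 394/243) = (146*(-73))*(-19046/243) = -10658*(-19046/243) = 202992268/243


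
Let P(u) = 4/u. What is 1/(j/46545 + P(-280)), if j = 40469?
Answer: 651630/557257 ≈ 1.1694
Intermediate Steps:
1/(j/46545 + P(-280)) = 1/(40469/46545 + 4/(-280)) = 1/(40469*(1/46545) + 4*(-1/280)) = 1/(40469/46545 - 1/70) = 1/(557257/651630) = 651630/557257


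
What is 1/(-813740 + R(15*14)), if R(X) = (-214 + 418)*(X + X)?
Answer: -1/728060 ≈ -1.3735e-6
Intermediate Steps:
R(X) = 408*X (R(X) = 204*(2*X) = 408*X)
1/(-813740 + R(15*14)) = 1/(-813740 + 408*(15*14)) = 1/(-813740 + 408*210) = 1/(-813740 + 85680) = 1/(-728060) = -1/728060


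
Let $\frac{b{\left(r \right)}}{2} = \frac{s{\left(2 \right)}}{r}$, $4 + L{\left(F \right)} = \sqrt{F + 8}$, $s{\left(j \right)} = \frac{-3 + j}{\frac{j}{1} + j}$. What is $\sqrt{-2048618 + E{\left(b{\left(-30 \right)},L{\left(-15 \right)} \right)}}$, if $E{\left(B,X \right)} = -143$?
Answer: $i \sqrt{2048761} \approx 1431.3 i$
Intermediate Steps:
$s{\left(j \right)} = \frac{-3 + j}{2 j}$ ($s{\left(j \right)} = \frac{-3 + j}{j 1 + j} = \frac{-3 + j}{j + j} = \frac{-3 + j}{2 j}$)
$L{\left(F \right)} = -4 + \sqrt{8 + F}$ ($L{\left(F \right)} = -4 + \sqrt{F + 8} = -4 + \sqrt{8 + F}$)
$b{\left(r \right)} = - \frac{1}{2 r}$ ($b{\left(r \right)} = 2 \frac{\frac{1}{2} \cdot \frac{1}{2} \left(-3 + 2\right)}{r} = 2 \frac{\frac{1}{2} \cdot \frac{1}{2} \left(-1\right)}{r} = 2 \left(- \frac{1}{4 r}\right) = - \frac{1}{2 r}$)
$\sqrt{-2048618 + E{\left(b{\left(-30 \right)},L{\left(-15 \right)} \right)}} = \sqrt{-2048618 - 143} = \sqrt{-2048761} = i \sqrt{2048761}$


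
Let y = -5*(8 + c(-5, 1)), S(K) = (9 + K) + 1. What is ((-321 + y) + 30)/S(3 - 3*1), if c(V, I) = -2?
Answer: -321/10 ≈ -32.100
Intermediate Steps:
S(K) = 10 + K
y = -30 (y = -5*(8 - 2) = -5*6 = -30)
((-321 + y) + 30)/S(3 - 3*1) = ((-321 - 30) + 30)/(10 + (3 - 3*1)) = (-351 + 30)/(10 + (3 - 3)) = -321/(10 + 0) = -321/10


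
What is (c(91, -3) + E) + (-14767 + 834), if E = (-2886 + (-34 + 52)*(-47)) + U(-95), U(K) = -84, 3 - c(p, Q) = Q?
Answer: -17743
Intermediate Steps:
c(p, Q) = 3 - Q
E = -3816 (E = (-2886 + (-34 + 52)*(-47)) - 84 = (-2886 + 18*(-47)) - 84 = (-2886 - 846) - 84 = -3732 - 84 = -3816)
(c(91, -3) + E) + (-14767 + 834) = ((3 - 1*(-3)) - 3816) + (-14767 + 834) = ((3 + 3) - 3816) - 13933 = (6 - 3816) - 13933 = -3810 - 13933 = -17743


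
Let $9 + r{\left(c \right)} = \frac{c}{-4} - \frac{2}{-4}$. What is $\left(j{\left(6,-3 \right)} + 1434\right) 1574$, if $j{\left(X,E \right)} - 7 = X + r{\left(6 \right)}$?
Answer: $2261838$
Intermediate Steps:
$r{\left(c \right)} = - \frac{17}{2} - \frac{c}{4}$ ($r{\left(c \right)} = -9 + \left(\frac{c}{-4} - \frac{2}{-4}\right) = -9 + \left(c \left(- \frac{1}{4}\right) - - \frac{1}{2}\right) = -9 - \left(- \frac{1}{2} + \frac{c}{4}\right) = - \frac{17}{2} - \frac{c}{4}$)
$j{\left(X,E \right)} = -3 + X$ ($j{\left(X,E \right)} = 7 + \left(X - 10\right) = 7 + \left(-10 + X\right) = -3 + X$)
$\left(j{\left(6,-3 \right)} + 1434\right) 1574 = \left(\left(-3 + 6\right) + 1434\right) 1574 = \left(3 + 1434\right) 1574 = 1437 \cdot 1574 = 2261838$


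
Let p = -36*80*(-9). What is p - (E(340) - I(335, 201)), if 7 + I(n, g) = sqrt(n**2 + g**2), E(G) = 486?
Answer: 25427 + 67*sqrt(34) ≈ 25818.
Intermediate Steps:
I(n, g) = -7 + sqrt(g**2 + n**2) (I(n, g) = -7 + sqrt(n**2 + g**2) = -7 + sqrt(g**2 + n**2))
p = 25920 (p = -2880*(-9) = 25920)
p - (E(340) - I(335, 201)) = 25920 - (486 - (-7 + sqrt(201**2 + 335**2))) = 25920 - (486 - (-7 + sqrt(40401 + 112225))) = 25920 - (486 - (-7 + sqrt(152626))) = 25920 - (486 - (-7 + 67*sqrt(34))) = 25920 - (486 + (7 - 67*sqrt(34))) = 25920 - (493 - 67*sqrt(34)) = 25920 + (-493 + 67*sqrt(34)) = 25427 + 67*sqrt(34)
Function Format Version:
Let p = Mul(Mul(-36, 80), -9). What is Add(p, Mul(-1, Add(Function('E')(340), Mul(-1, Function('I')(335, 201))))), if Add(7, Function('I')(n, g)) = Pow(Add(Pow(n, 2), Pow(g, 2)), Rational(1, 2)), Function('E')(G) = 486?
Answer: Add(25427, Mul(67, Pow(34, Rational(1, 2)))) ≈ 25818.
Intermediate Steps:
Function('I')(n, g) = Add(-7, Pow(Add(Pow(g, 2), Pow(n, 2)), Rational(1, 2))) (Function('I')(n, g) = Add(-7, Pow(Add(Pow(n, 2), Pow(g, 2)), Rational(1, 2))) = Add(-7, Pow(Add(Pow(g, 2), Pow(n, 2)), Rational(1, 2))))
p = 25920 (p = Mul(-2880, -9) = 25920)
Add(p, Mul(-1, Add(Function('E')(340), Mul(-1, Function('I')(335, 201))))) = Add(25920, Mul(-1, Add(486, Mul(-1, Add(-7, Pow(Add(Pow(201, 2), Pow(335, 2)), Rational(1, 2))))))) = Add(25920, Mul(-1, Add(486, Mul(-1, Add(-7, Pow(Add(40401, 112225), Rational(1, 2))))))) = Add(25920, Mul(-1, Add(486, Mul(-1, Add(-7, Pow(152626, Rational(1, 2))))))) = Add(25920, Mul(-1, Add(486, Mul(-1, Add(-7, Mul(67, Pow(34, Rational(1, 2)))))))) = Add(25920, Mul(-1, Add(486, Add(7, Mul(-67, Pow(34, Rational(1, 2))))))) = Add(25920, Mul(-1, Add(493, Mul(-67, Pow(34, Rational(1, 2)))))) = Add(25920, Add(-493, Mul(67, Pow(34, Rational(1, 2))))) = Add(25427, Mul(67, Pow(34, Rational(1, 2))))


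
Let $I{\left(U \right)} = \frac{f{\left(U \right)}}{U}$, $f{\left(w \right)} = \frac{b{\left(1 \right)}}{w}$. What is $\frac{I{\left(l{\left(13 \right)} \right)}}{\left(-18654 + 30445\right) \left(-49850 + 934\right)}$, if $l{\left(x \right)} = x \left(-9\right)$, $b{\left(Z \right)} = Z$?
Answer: $- \frac{1}{7895384763084} \approx -1.2666 \cdot 10^{-13}$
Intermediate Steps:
$f{\left(w \right)} = \frac{1}{w}$ ($f{\left(w \right)} = 1 \frac{1}{w} = \frac{1}{w}$)
$l{\left(x \right)} = - 9 x$
$I{\left(U \right)} = \frac{1}{U^{2}}$ ($I{\left(U \right)} = \frac{1}{U U} = \frac{1}{U^{2}}$)
$\frac{I{\left(l{\left(13 \right)} \right)}}{\left(-18654 + 30445\right) \left(-49850 + 934\right)} = \frac{1}{13689 \left(-18654 + 30445\right) \left(-49850 + 934\right)} = \frac{1}{13689 \cdot 11791 \left(-48916\right)} = \frac{1}{13689 \left(-576768556\right)} = \frac{1}{13689} \left(- \frac{1}{576768556}\right) = - \frac{1}{7895384763084}$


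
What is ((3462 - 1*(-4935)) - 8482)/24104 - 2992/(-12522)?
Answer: 35527399/150915144 ≈ 0.23541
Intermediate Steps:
((3462 - 1*(-4935)) - 8482)/24104 - 2992/(-12522) = ((3462 + 4935) - 8482)*(1/24104) - 2992*(-1/12522) = (8397 - 8482)*(1/24104) + 1496/6261 = -85*1/24104 + 1496/6261 = -85/24104 + 1496/6261 = 35527399/150915144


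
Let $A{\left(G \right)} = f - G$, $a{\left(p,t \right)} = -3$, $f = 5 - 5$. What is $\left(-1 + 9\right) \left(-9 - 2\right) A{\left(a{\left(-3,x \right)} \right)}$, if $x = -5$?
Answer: $-264$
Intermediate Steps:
$f = 0$ ($f = 5 - 5 = 0$)
$A{\left(G \right)} = - G$ ($A{\left(G \right)} = 0 - G = - G$)
$\left(-1 + 9\right) \left(-9 - 2\right) A{\left(a{\left(-3,x \right)} \right)} = \left(-1 + 9\right) \left(-9 - 2\right) \left(\left(-1\right) \left(-3\right)\right) = 8 \left(-11\right) 3 = \left(-88\right) 3 = -264$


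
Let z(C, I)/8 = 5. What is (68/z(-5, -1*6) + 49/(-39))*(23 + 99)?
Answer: 10553/195 ≈ 54.118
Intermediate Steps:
z(C, I) = 40 (z(C, I) = 8*5 = 40)
(68/z(-5, -1*6) + 49/(-39))*(23 + 99) = (68/40 + 49/(-39))*(23 + 99) = (68*(1/40) + 49*(-1/39))*122 = (17/10 - 49/39)*122 = (173/390)*122 = 10553/195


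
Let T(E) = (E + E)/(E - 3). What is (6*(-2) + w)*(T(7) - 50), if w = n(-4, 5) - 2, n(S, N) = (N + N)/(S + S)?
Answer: 5673/8 ≈ 709.13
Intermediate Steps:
n(S, N) = N/S (n(S, N) = (2*N)/((2*S)) = (2*N)*(1/(2*S)) = N/S)
w = -13/4 (w = 5/(-4) - 2 = 5*(-¼) - 2 = -5/4 - 2 = -13/4 ≈ -3.2500)
T(E) = 2*E/(-3 + E) (T(E) = (2*E)/(-3 + E) = 2*E/(-3 + E))
(6*(-2) + w)*(T(7) - 50) = (6*(-2) - 13/4)*(2*7/(-3 + 7) - 50) = (-12 - 13/4)*(2*7/4 - 50) = -61*(2*7*(¼) - 50)/4 = -61*(7/2 - 50)/4 = -61/4*(-93/2) = 5673/8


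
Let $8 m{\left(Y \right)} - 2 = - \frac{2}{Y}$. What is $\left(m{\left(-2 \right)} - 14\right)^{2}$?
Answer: $\frac{11881}{64} \approx 185.64$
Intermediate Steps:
$m{\left(Y \right)} = \frac{1}{4} - \frac{1}{4 Y}$ ($m{\left(Y \right)} = \frac{1}{4} + \frac{\left(-2\right) \frac{1}{Y}}{8} = \frac{1}{4} - \frac{1}{4 Y}$)
$\left(m{\left(-2 \right)} - 14\right)^{2} = \left(\frac{-1 - 2}{4 \left(-2\right)} - 14\right)^{2} = \left(\frac{1}{4} \left(- \frac{1}{2}\right) \left(-3\right) - 14\right)^{2} = \left(\frac{3}{8} - 14\right)^{2} = \left(- \frac{109}{8}\right)^{2} = \frac{11881}{64}$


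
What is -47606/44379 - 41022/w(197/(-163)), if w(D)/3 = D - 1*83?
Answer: 49130613371/304573077 ≈ 161.31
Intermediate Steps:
w(D) = -249 + 3*D (w(D) = 3*(D - 1*83) = 3*(D - 83) = 3*(-83 + D) = -249 + 3*D)
-47606/44379 - 41022/w(197/(-163)) = -47606/44379 - 41022/(-249 + 3*(197/(-163))) = -47606*1/44379 - 41022/(-249 + 3*(197*(-1/163))) = -47606/44379 - 41022/(-249 + 3*(-197/163)) = -47606/44379 - 41022/(-249 - 591/163) = -47606/44379 - 41022/(-41178/163) = -47606/44379 - 41022*(-163/41178) = -47606/44379 + 1114431/6863 = 49130613371/304573077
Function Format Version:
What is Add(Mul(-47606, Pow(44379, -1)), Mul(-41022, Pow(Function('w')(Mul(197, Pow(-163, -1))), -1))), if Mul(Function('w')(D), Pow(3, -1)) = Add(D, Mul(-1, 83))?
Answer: Rational(49130613371, 304573077) ≈ 161.31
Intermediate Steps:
Function('w')(D) = Add(-249, Mul(3, D)) (Function('w')(D) = Mul(3, Add(D, Mul(-1, 83))) = Mul(3, Add(D, -83)) = Mul(3, Add(-83, D)) = Add(-249, Mul(3, D)))
Add(Mul(-47606, Pow(44379, -1)), Mul(-41022, Pow(Function('w')(Mul(197, Pow(-163, -1))), -1))) = Add(Mul(-47606, Pow(44379, -1)), Mul(-41022, Pow(Add(-249, Mul(3, Mul(197, Pow(-163, -1)))), -1))) = Add(Mul(-47606, Rational(1, 44379)), Mul(-41022, Pow(Add(-249, Mul(3, Mul(197, Rational(-1, 163)))), -1))) = Add(Rational(-47606, 44379), Mul(-41022, Pow(Add(-249, Mul(3, Rational(-197, 163))), -1))) = Add(Rational(-47606, 44379), Mul(-41022, Pow(Add(-249, Rational(-591, 163)), -1))) = Add(Rational(-47606, 44379), Mul(-41022, Pow(Rational(-41178, 163), -1))) = Add(Rational(-47606, 44379), Mul(-41022, Rational(-163, 41178))) = Add(Rational(-47606, 44379), Rational(1114431, 6863)) = Rational(49130613371, 304573077)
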